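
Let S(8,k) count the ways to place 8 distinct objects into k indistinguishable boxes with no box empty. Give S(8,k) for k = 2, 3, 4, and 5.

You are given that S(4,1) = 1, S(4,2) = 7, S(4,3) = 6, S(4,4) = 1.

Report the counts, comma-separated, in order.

row 5: T[5][1]=1·1+0=1  T[5][2]=2·7+1=15  T[5][3]=3·6+7=25  T[5][4]=4·1+6=10  T[5][5]=5·0+1=1
row 6: T[6][1]=1·1+0=1  T[6][2]=2·15+1=31  T[6][3]=3·25+15=90  T[6][4]=4·10+25=65  T[6][5]=5·1+10=15
row 7: T[7][1]=1·1+0=1  T[7][2]=2·31+1=63  T[7][3]=3·90+31=301  T[7][4]=4·65+90=350  T[7][5]=5·15+65=140
row 8: T[8][2]=2·63+1=127  T[8][3]=3·301+63=966  T[8][4]=4·350+301=1701  T[8][5]=5·140+350=1050
Read S(8,2) = 127, S(8,3) = 966, S(8,4) = 1701, S(8,5) = 1050.

127, 966, 1701, 1050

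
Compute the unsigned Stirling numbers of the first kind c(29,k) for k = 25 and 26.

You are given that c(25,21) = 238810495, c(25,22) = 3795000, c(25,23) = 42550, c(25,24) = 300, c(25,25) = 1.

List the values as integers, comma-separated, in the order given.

i=26: T(26,22)=238810495+25·3795000=333685495 | T(26,23)=3795000+25·42550=4858750 | T(26,24)=42550+25·300=50050 | T(26,25)=300+25·1=325 | T(26,26)=1+25·0=1
i=27: T(27,23)=333685495+26·4858750=460012995 | T(27,24)=4858750+26·50050=6160050 | T(27,25)=50050+26·325=58500 | T(27,26)=325+26·1=351
i=28: T(28,24)=460012995+27·6160050=626334345 | T(28,25)=6160050+27·58500=7739550 | T(28,26)=58500+27·351=67977
i=29: T(29,25)=626334345+28·7739550=843041745 | T(29,26)=7739550+28·67977=9642906
Read c(29,25) = 843041745, c(29,26) = 9642906.

843041745, 9642906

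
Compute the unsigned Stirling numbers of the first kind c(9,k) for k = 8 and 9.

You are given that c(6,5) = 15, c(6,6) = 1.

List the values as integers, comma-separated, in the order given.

r7: T_7,6=6×1+15=21; T_7,7=6×0+1=1
r8: T_8,7=7×1+21=28; T_8,8=7×0+1=1
r9: T_9,8=8×1+28=36; T_9,9=8×0+1=1
Read c(9,8) = 36, c(9,9) = 1.

36, 1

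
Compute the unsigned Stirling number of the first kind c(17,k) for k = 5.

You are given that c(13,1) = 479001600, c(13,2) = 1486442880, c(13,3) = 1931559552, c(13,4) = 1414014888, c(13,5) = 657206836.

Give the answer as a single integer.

r14: T_14,2=13×1486442880+479001600=19802759040; T_14,3=13×1931559552+1486442880=26596717056; T_14,4=13×1414014888+1931559552=20313753096; T_14,5=13×657206836+1414014888=9957703756
r15: T_15,3=14×26596717056+19802759040=392156797824; T_15,4=14×20313753096+26596717056=310989260400; T_15,5=14×9957703756+20313753096=159721605680
r16: T_16,4=15×310989260400+392156797824=5056995703824; T_16,5=15×159721605680+310989260400=2706813345600
r17: T_17,5=16×2706813345600+5056995703824=48366009233424
Read c(17,5) = 48366009233424.

48366009233424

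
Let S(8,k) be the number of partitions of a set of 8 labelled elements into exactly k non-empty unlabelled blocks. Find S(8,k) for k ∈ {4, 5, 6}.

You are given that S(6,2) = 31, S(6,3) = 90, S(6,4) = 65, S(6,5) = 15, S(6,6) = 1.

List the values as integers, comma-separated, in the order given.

r7: T_7,3=3×90+31=301; T_7,4=4×65+90=350; T_7,5=5×15+65=140; T_7,6=6×1+15=21
r8: T_8,4=4×350+301=1701; T_8,5=5×140+350=1050; T_8,6=6×21+140=266
Read S(8,4) = 1701, S(8,5) = 1050, S(8,6) = 266.

1701, 1050, 266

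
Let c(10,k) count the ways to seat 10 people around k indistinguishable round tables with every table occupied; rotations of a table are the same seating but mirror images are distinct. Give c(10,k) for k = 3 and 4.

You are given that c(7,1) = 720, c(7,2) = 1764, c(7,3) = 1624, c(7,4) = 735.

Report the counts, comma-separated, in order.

1172700, 723680

row 8: T[8][1]=7·720+0=5040  T[8][2]=7·1764+720=13068  T[8][3]=7·1624+1764=13132  T[8][4]=7·735+1624=6769
row 9: T[9][2]=8·13068+5040=109584  T[9][3]=8·13132+13068=118124  T[9][4]=8·6769+13132=67284
row 10: T[10][3]=9·118124+109584=1172700  T[10][4]=9·67284+118124=723680
Read c(10,3) = 1172700, c(10,4) = 723680.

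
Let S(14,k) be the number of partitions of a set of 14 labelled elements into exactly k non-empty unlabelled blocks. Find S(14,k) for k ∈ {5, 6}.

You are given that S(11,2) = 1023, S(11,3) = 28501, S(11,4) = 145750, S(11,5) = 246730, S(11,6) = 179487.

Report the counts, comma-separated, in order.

40075035, 63436373

row 12: T[12][3]=3·28501+1023=86526  T[12][4]=4·145750+28501=611501  T[12][5]=5·246730+145750=1379400  T[12][6]=6·179487+246730=1323652
row 13: T[13][4]=4·611501+86526=2532530  T[13][5]=5·1379400+611501=7508501  T[13][6]=6·1323652+1379400=9321312
row 14: T[14][5]=5·7508501+2532530=40075035  T[14][6]=6·9321312+7508501=63436373
Read S(14,5) = 40075035, S(14,6) = 63436373.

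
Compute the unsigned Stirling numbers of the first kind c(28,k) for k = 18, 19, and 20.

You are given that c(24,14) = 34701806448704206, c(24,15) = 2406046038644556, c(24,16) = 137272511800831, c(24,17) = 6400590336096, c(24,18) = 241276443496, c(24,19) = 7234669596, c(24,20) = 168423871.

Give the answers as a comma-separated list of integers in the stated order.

row 25: T[25][15]=24·2406046038644556+34701806448704206=92446911376173550  T[25][16]=24·137272511800831+2406046038644556=5700586321864500  T[25][17]=24·6400590336096+137272511800831=290886679867135  T[25][18]=24·241276443496+6400590336096=12191224980000  T[25][19]=24·7234669596+241276443496=414908513800  T[25][20]=24·168423871+7234669596=11276842500
row 26: T[26][16]=25·5700586321864500+92446911376173550=234961569422786050  T[26][17]=25·290886679867135+5700586321864500=12972753318542875  T[26][18]=25·12191224980000+290886679867135=595667304367135  T[26][19]=25·414908513800+12191224980000=22563937825000  T[26][20]=25·11276842500+414908513800=696829576300
row 27: T[27][17]=26·12972753318542875+234961569422786050=572253155704900800  T[27][18]=26·595667304367135+12972753318542875=28460103232088385  T[27][19]=26·22563937825000+595667304367135=1182329687817135  T[27][20]=26·696829576300+22563937825000=40681506808800
row 28: T[28][18]=27·28460103232088385+572253155704900800=1340675942971287195  T[28][19]=27·1182329687817135+28460103232088385=60383004803151030  T[28][20]=27·40681506808800+1182329687817135=2280730371654735
Read c(28,18) = 1340675942971287195, c(28,19) = 60383004803151030, c(28,20) = 2280730371654735.

1340675942971287195, 60383004803151030, 2280730371654735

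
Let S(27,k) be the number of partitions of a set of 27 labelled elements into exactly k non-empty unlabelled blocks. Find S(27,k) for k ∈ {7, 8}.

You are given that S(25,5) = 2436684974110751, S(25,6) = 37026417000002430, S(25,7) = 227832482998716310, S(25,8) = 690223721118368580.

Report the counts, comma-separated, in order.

[26] T[26,6]:6*37026417000002430+2436684974110751=224595186974125331 · T[26,7]:7*227832482998716310+37026417000002430=1631853797991016600 · T[26,8]:8*690223721118368580+227832482998716310=5749622251945664950
[27] T[27,7]:7*1631853797991016600+224595186974125331=11647571772911241531 · T[27,8]:8*5749622251945664950+1631853797991016600=47628831813556336200
Read S(27,7) = 11647571772911241531, S(27,8) = 47628831813556336200.

11647571772911241531, 47628831813556336200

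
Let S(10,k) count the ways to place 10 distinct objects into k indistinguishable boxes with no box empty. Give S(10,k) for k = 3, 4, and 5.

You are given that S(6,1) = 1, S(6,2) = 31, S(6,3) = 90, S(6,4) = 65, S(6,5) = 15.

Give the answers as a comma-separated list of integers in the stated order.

9330, 34105, 42525

row 7: T[7][1]=1·1+0=1  T[7][2]=2·31+1=63  T[7][3]=3·90+31=301  T[7][4]=4·65+90=350  T[7][5]=5·15+65=140
row 8: T[8][1]=1·1+0=1  T[8][2]=2·63+1=127  T[8][3]=3·301+63=966  T[8][4]=4·350+301=1701  T[8][5]=5·140+350=1050
row 9: T[9][2]=2·127+1=255  T[9][3]=3·966+127=3025  T[9][4]=4·1701+966=7770  T[9][5]=5·1050+1701=6951
row 10: T[10][3]=3·3025+255=9330  T[10][4]=4·7770+3025=34105  T[10][5]=5·6951+7770=42525
Read S(10,3) = 9330, S(10,4) = 34105, S(10,5) = 42525.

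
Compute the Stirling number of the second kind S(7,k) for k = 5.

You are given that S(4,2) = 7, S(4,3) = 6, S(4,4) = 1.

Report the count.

[5] T[5,3]:3*6+7=25 · T[5,4]:4*1+6=10 · T[5,5]:5*0+1=1
[6] T[6,4]:4*10+25=65 · T[6,5]:5*1+10=15
[7] T[7,5]:5*15+65=140
Read S(7,5) = 140.

140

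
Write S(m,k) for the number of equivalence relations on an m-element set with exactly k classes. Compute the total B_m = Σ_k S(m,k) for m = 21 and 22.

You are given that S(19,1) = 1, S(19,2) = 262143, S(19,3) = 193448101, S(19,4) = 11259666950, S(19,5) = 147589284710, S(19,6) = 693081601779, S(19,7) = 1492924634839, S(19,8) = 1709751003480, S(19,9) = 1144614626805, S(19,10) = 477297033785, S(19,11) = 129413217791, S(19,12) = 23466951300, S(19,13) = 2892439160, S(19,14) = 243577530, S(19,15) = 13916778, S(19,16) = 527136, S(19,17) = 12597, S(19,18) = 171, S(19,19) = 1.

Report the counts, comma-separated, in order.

@20  (20,1):1·1+0→1, (20,2):262143·2+1→524287, (20,3):193448101·3+262143→580606446, (20,4):11259666950·4+193448101→45232115901, (20,5):147589284710·5+11259666950→749206090500, (20,6):693081601779·6+147589284710→4306078895384, (20,7):1492924634839·7+693081601779→11143554045652, (20,8):1709751003480·8+1492924634839→15170932662679, (20,9):1144614626805·9+1709751003480→12011282644725, (20,10):477297033785·10+1144614626805→5917584964655, (20,11):129413217791·11+477297033785→1900842429486, (20,12):23466951300·12+129413217791→411016633391, (20,13):2892439160·13+23466951300→61068660380, (20,14):243577530·14+2892439160→6302524580, (20,15):13916778·15+243577530→452329200, (20,16):527136·16+13916778→22350954, (20,17):12597·17+527136→741285, (20,18):171·18+12597→15675, (20,19):1·19+171→190, (20,20):0·20+1→1
@21  (21,1):1·1+0→1, (21,2):524287·2+1→1048575, (21,3):580606446·3+524287→1742343625, (21,4):45232115901·4+580606446→181509070050, (21,5):749206090500·5+45232115901→3791262568401, (21,6):4306078895384·6+749206090500→26585679462804, (21,7):11143554045652·7+4306078895384→82310957214948, (21,8):15170932662679·8+11143554045652→132511015347084, (21,9):12011282644725·9+15170932662679→123272476465204, (21,10):5917584964655·10+12011282644725→71187132291275, (21,11):1900842429486·11+5917584964655→26826851689001, (21,12):411016633391·12+1900842429486→6833042030178, (21,13):61068660380·13+411016633391→1204909218331, (21,14):6302524580·14+61068660380→149304004500, (21,15):452329200·15+6302524580→13087462580, (21,16):22350954·16+452329200→809944464, (21,17):741285·17+22350954→34952799, (21,18):15675·18+741285→1023435, (21,19):190·19+15675→19285, (21,20):1·20+190→210, (21,21):0·21+1→1
@22  (22,1):1·1+0→1, (22,2):1048575·2+1→2097151, (22,3):1742343625·3+1048575→5228079450, (22,4):181509070050·4+1742343625→727778623825, (22,5):3791262568401·5+181509070050→19137821912055, (22,6):26585679462804·6+3791262568401→163305339345225, (22,7):82310957214948·7+26585679462804→602762379967440, (22,8):132511015347084·8+82310957214948→1142399079991620, (22,9):123272476465204·9+132511015347084→1241963303533920, (22,10):71187132291275·10+123272476465204→835143799377954, (22,11):26826851689001·11+71187132291275→366282500870286, (22,12):6833042030178·12+26826851689001→108823356051137, (22,13):1204909218331·13+6833042030178→22496861868481, (22,14):149304004500·14+1204909218331→3295165281331, (22,15):13087462580·15+149304004500→345615943200, (22,16):809944464·16+13087462580→26046574004, (22,17):34952799·17+809944464→1404142047, (22,18):1023435·18+34952799→53374629, (22,19):19285·19+1023435→1389850, (22,20):210·20+19285→23485, (22,21):1·21+210→231, (22,22):0·22+1→1
B_21 = ΣS(21,k) = 1+1048575+1742343625+181509070050+3791262568401+26585679462804+82310957214948+132511015347084+123272476465204+71187132291275+26826851689001+6833042030178+1204909218331+149304004500+13087462580+809944464+34952799+1023435+19285+210+1 = 474869816156751
B_22 = ΣS(22,k) = 1+2097151+5228079450+727778623825+19137821912055+163305339345225+602762379967440+1142399079991620+1241963303533920+835143799377954+366282500870286+108823356051137+22496861868481+3295165281331+345615943200+26046574004+1404142047+53374629+1389850+23485+231+1 = 4506715738447323

474869816156751, 4506715738447323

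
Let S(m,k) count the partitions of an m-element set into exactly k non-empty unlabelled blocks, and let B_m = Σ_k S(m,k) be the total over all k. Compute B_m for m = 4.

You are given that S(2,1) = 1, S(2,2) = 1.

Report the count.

row 3: T[3][1]=1·1+0=1  T[3][2]=2·1+1=3  T[3][3]=3·0+1=1
row 4: T[4][1]=1·1+0=1  T[4][2]=2·3+1=7  T[4][3]=3·1+3=6  T[4][4]=4·0+1=1
B_4 = ΣS(4,k) = 1+7+6+1 = 15

15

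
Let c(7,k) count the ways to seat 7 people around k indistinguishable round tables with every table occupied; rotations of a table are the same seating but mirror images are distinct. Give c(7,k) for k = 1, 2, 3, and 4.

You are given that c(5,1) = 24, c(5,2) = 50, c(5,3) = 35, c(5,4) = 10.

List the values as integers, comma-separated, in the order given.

@6  (6,1):24·5+0→120, (6,2):50·5+24→274, (6,3):35·5+50→225, (6,4):10·5+35→85
@7  (7,1):120·6+0→720, (7,2):274·6+120→1764, (7,3):225·6+274→1624, (7,4):85·6+225→735
Read c(7,1) = 720, c(7,2) = 1764, c(7,3) = 1624, c(7,4) = 735.

720, 1764, 1624, 735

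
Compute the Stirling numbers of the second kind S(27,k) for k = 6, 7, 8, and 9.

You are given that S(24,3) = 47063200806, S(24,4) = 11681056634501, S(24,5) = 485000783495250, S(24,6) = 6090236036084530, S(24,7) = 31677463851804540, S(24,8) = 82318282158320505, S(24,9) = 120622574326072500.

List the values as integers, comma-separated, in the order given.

i=25: T(25,4)=47063200806+4·11681056634501=46771289738810 | T(25,5)=11681056634501+5·485000783495250=2436684974110751 | T(25,6)=485000783495250+6·6090236036084530=37026417000002430 | T(25,7)=6090236036084530+7·31677463851804540=227832482998716310 | T(25,8)=31677463851804540+8·82318282158320505=690223721118368580 | T(25,9)=82318282158320505+9·120622574326072500=1167921451092973005
i=26: T(26,5)=46771289738810+5·2436684974110751=12230196160292565 | T(26,6)=2436684974110751+6·37026417000002430=224595186974125331 | T(26,7)=37026417000002430+7·227832482998716310=1631853797991016600 | T(26,8)=227832482998716310+8·690223721118368580=5749622251945664950 | T(26,9)=690223721118368580+9·1167921451092973005=11201516780955125625
i=27: T(27,6)=12230196160292565+6·224595186974125331=1359801318005044551 | T(27,7)=224595186974125331+7·1631853797991016600=11647571772911241531 | T(27,8)=1631853797991016600+8·5749622251945664950=47628831813556336200 | T(27,9)=5749622251945664950+9·11201516780955125625=106563273280541795575
Read S(27,6) = 1359801318005044551, S(27,7) = 11647571772911241531, S(27,8) = 47628831813556336200, S(27,9) = 106563273280541795575.

1359801318005044551, 11647571772911241531, 47628831813556336200, 106563273280541795575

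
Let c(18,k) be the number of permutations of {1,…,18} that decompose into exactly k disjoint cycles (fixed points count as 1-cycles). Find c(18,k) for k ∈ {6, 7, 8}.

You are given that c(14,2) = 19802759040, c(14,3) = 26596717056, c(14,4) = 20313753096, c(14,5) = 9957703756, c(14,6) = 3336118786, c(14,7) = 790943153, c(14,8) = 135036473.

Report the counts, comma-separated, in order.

[15] T[15,3]:14*26596717056+19802759040=392156797824 · T[15,4]:14*20313753096+26596717056=310989260400 · T[15,5]:14*9957703756+20313753096=159721605680 · T[15,6]:14*3336118786+9957703756=56663366760 · T[15,7]:14*790943153+3336118786=14409322928 · T[15,8]:14*135036473+790943153=2681453775
[16] T[16,4]:15*310989260400+392156797824=5056995703824 · T[16,5]:15*159721605680+310989260400=2706813345600 · T[16,6]:15*56663366760+159721605680=1009672107080 · T[16,7]:15*14409322928+56663366760=272803210680 · T[16,8]:15*2681453775+14409322928=54631129553
[17] T[17,5]:16*2706813345600+5056995703824=48366009233424 · T[17,6]:16*1009672107080+2706813345600=18861567058880 · T[17,7]:16*272803210680+1009672107080=5374523477960 · T[17,8]:16*54631129553+272803210680=1146901283528
[18] T[18,6]:17*18861567058880+48366009233424=369012649234384 · T[18,7]:17*5374523477960+18861567058880=110228466184200 · T[18,8]:17*1146901283528+5374523477960=24871845297936
Read c(18,6) = 369012649234384, c(18,7) = 110228466184200, c(18,8) = 24871845297936.

369012649234384, 110228466184200, 24871845297936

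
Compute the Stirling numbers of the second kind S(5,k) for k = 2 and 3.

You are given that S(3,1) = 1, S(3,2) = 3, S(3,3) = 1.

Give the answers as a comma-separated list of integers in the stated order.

i=4: T(4,1)=0+1·1=1 | T(4,2)=1+2·3=7 | T(4,3)=3+3·1=6
i=5: T(5,2)=1+2·7=15 | T(5,3)=7+3·6=25
Read S(5,2) = 15, S(5,3) = 25.

15, 25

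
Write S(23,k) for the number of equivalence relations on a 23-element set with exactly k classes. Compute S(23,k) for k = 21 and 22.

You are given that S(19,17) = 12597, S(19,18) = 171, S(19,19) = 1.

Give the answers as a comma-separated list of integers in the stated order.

28336, 253

[20] T[20,18]:18*171+12597=15675 · T[20,19]:19*1+171=190 · T[20,20]:20*0+1=1
[21] T[21,19]:19*190+15675=19285 · T[21,20]:20*1+190=210 · T[21,21]:21*0+1=1
[22] T[22,20]:20*210+19285=23485 · T[22,21]:21*1+210=231 · T[22,22]:22*0+1=1
[23] T[23,21]:21*231+23485=28336 · T[23,22]:22*1+231=253
Read S(23,21) = 28336, S(23,22) = 253.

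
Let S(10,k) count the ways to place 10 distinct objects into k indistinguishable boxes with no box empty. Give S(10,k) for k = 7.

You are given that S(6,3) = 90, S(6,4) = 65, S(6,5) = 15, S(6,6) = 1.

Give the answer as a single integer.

r7: T_7,4=4×65+90=350; T_7,5=5×15+65=140; T_7,6=6×1+15=21; T_7,7=7×0+1=1
r8: T_8,5=5×140+350=1050; T_8,6=6×21+140=266; T_8,7=7×1+21=28
r9: T_9,6=6×266+1050=2646; T_9,7=7×28+266=462
r10: T_10,7=7×462+2646=5880
Read S(10,7) = 5880.

5880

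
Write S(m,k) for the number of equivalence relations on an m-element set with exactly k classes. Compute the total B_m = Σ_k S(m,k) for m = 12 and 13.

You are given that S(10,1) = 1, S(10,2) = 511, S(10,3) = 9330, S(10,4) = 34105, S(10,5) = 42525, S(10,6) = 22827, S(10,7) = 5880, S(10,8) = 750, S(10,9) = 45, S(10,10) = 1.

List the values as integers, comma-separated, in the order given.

[11] T[11,1]:1*1+0=1 · T[11,2]:2*511+1=1023 · T[11,3]:3*9330+511=28501 · T[11,4]:4*34105+9330=145750 · T[11,5]:5*42525+34105=246730 · T[11,6]:6*22827+42525=179487 · T[11,7]:7*5880+22827=63987 · T[11,8]:8*750+5880=11880 · T[11,9]:9*45+750=1155 · T[11,10]:10*1+45=55 · T[11,11]:11*0+1=1
[12] T[12,1]:1*1+0=1 · T[12,2]:2*1023+1=2047 · T[12,3]:3*28501+1023=86526 · T[12,4]:4*145750+28501=611501 · T[12,5]:5*246730+145750=1379400 · T[12,6]:6*179487+246730=1323652 · T[12,7]:7*63987+179487=627396 · T[12,8]:8*11880+63987=159027 · T[12,9]:9*1155+11880=22275 · T[12,10]:10*55+1155=1705 · T[12,11]:11*1+55=66 · T[12,12]:12*0+1=1
[13] T[13,1]:1*1+0=1 · T[13,2]:2*2047+1=4095 · T[13,3]:3*86526+2047=261625 · T[13,4]:4*611501+86526=2532530 · T[13,5]:5*1379400+611501=7508501 · T[13,6]:6*1323652+1379400=9321312 · T[13,7]:7*627396+1323652=5715424 · T[13,8]:8*159027+627396=1899612 · T[13,9]:9*22275+159027=359502 · T[13,10]:10*1705+22275=39325 · T[13,11]:11*66+1705=2431 · T[13,12]:12*1+66=78 · T[13,13]:13*0+1=1
B_12 = ΣS(12,k) = 1+2047+86526+611501+1379400+1323652+627396+159027+22275+1705+66+1 = 4213597
B_13 = ΣS(13,k) = 1+4095+261625+2532530+7508501+9321312+5715424+1899612+359502+39325+2431+78+1 = 27644437

4213597, 27644437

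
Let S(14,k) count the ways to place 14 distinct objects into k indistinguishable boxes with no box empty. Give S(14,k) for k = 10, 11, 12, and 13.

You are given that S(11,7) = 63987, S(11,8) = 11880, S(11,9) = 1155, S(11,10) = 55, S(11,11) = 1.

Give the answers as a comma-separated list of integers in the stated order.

row 12: T[12][8]=8·11880+63987=159027  T[12][9]=9·1155+11880=22275  T[12][10]=10·55+1155=1705  T[12][11]=11·1+55=66  T[12][12]=12·0+1=1
row 13: T[13][9]=9·22275+159027=359502  T[13][10]=10·1705+22275=39325  T[13][11]=11·66+1705=2431  T[13][12]=12·1+66=78  T[13][13]=13·0+1=1
row 14: T[14][10]=10·39325+359502=752752  T[14][11]=11·2431+39325=66066  T[14][12]=12·78+2431=3367  T[14][13]=13·1+78=91
Read S(14,10) = 752752, S(14,11) = 66066, S(14,12) = 3367, S(14,13) = 91.

752752, 66066, 3367, 91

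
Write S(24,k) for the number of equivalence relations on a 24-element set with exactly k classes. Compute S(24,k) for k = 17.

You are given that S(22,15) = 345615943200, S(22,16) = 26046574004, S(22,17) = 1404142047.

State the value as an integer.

1610949936915

row 23: T[23][16]=16·26046574004+345615943200=762361127264  T[23][17]=17·1404142047+26046574004=49916988803
row 24: T[24][17]=17·49916988803+762361127264=1610949936915
Read S(24,17) = 1610949936915.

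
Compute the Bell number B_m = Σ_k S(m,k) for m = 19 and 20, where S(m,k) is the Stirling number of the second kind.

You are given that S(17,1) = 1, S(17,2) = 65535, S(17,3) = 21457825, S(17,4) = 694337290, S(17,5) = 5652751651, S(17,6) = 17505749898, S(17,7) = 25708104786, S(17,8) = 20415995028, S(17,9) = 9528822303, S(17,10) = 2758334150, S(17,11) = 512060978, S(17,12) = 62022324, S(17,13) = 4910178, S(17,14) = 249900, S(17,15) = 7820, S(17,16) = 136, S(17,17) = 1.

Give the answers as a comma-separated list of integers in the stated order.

5832742205057, 51724158235372

r18: T_18,1=1×1+0=1; T_18,2=2×65535+1=131071; T_18,3=3×21457825+65535=64439010; T_18,4=4×694337290+21457825=2798806985; T_18,5=5×5652751651+694337290=28958095545; T_18,6=6×17505749898+5652751651=110687251039; T_18,7=7×25708104786+17505749898=197462483400; T_18,8=8×20415995028+25708104786=189036065010; T_18,9=9×9528822303+20415995028=106175395755; T_18,10=10×2758334150+9528822303=37112163803; T_18,11=11×512060978+2758334150=8391004908; T_18,12=12×62022324+512060978=1256328866; T_18,13=13×4910178+62022324=125854638; T_18,14=14×249900+4910178=8408778; T_18,15=15×7820+249900=367200; T_18,16=16×136+7820=9996; T_18,17=17×1+136=153; T_18,18=18×0+1=1
r19: T_19,1=1×1+0=1; T_19,2=2×131071+1=262143; T_19,3=3×64439010+131071=193448101; T_19,4=4×2798806985+64439010=11259666950; T_19,5=5×28958095545+2798806985=147589284710; T_19,6=6×110687251039+28958095545=693081601779; T_19,7=7×197462483400+110687251039=1492924634839; T_19,8=8×189036065010+197462483400=1709751003480; T_19,9=9×106175395755+189036065010=1144614626805; T_19,10=10×37112163803+106175395755=477297033785; T_19,11=11×8391004908+37112163803=129413217791; T_19,12=12×1256328866+8391004908=23466951300; T_19,13=13×125854638+1256328866=2892439160; T_19,14=14×8408778+125854638=243577530; T_19,15=15×367200+8408778=13916778; T_19,16=16×9996+367200=527136; T_19,17=17×153+9996=12597; T_19,18=18×1+153=171; T_19,19=19×0+1=1
r20: T_20,1=1×1+0=1; T_20,2=2×262143+1=524287; T_20,3=3×193448101+262143=580606446; T_20,4=4×11259666950+193448101=45232115901; T_20,5=5×147589284710+11259666950=749206090500; T_20,6=6×693081601779+147589284710=4306078895384; T_20,7=7×1492924634839+693081601779=11143554045652; T_20,8=8×1709751003480+1492924634839=15170932662679; T_20,9=9×1144614626805+1709751003480=12011282644725; T_20,10=10×477297033785+1144614626805=5917584964655; T_20,11=11×129413217791+477297033785=1900842429486; T_20,12=12×23466951300+129413217791=411016633391; T_20,13=13×2892439160+23466951300=61068660380; T_20,14=14×243577530+2892439160=6302524580; T_20,15=15×13916778+243577530=452329200; T_20,16=16×527136+13916778=22350954; T_20,17=17×12597+527136=741285; T_20,18=18×171+12597=15675; T_20,19=19×1+171=190; T_20,20=20×0+1=1
B_19 = ΣS(19,k) = 1+262143+193448101+11259666950+147589284710+693081601779+1492924634839+1709751003480+1144614626805+477297033785+129413217791+23466951300+2892439160+243577530+13916778+527136+12597+171+1 = 5832742205057
B_20 = ΣS(20,k) = 1+524287+580606446+45232115901+749206090500+4306078895384+11143554045652+15170932662679+12011282644725+5917584964655+1900842429486+411016633391+61068660380+6302524580+452329200+22350954+741285+15675+190+1 = 51724158235372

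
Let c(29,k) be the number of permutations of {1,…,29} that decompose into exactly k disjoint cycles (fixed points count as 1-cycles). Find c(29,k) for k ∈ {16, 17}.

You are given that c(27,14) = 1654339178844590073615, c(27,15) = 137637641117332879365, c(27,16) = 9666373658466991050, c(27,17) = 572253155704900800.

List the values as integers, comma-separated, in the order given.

[28] T[28,15]:27*137637641117332879365+1654339178844590073615=5370555489012577816470 · T[28,16]:27*9666373658466991050+137637641117332879365=398629729895941637715 · T[28,17]:27*572253155704900800+9666373658466991050=25117208862499312650
[29] T[29,16]:28*398629729895941637715+5370555489012577816470=16532187926098943672490 · T[29,17]:28*25117208862499312650+398629729895941637715=1101911578045922391915
Read c(29,16) = 16532187926098943672490, c(29,17) = 1101911578045922391915.

16532187926098943672490, 1101911578045922391915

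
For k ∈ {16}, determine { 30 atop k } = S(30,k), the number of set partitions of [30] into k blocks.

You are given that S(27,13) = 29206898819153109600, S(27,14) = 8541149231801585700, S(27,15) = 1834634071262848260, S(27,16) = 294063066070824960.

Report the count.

2940812098256837097720

i=28: T(28,14)=29206898819153109600+14·8541149231801585700=148782988064375309400 | T(28,15)=8541149231801585700+15·1834634071262848260=36060660300744309600 | T(28,16)=1834634071262848260+16·294063066070824960=6539643128396047620
i=29: T(29,15)=148782988064375309400+15·36060660300744309600=689692892575539953400 | T(29,16)=36060660300744309600+16·6539643128396047620=140694950355081071520
i=30: T(30,16)=689692892575539953400+16·140694950355081071520=2940812098256837097720
Read S(30,16) = 2940812098256837097720.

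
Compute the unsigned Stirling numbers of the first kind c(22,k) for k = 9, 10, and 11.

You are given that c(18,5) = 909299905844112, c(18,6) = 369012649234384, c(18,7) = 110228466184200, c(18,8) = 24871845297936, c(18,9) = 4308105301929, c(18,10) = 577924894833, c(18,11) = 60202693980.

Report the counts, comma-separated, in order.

r19: T_19,6=18×369012649234384+909299905844112=7551527592063024; T_19,7=18×110228466184200+369012649234384=2353125040549984; T_19,8=18×24871845297936+110228466184200=557921681547048; T_19,9=18×4308105301929+24871845297936=102417740732658; T_19,10=18×577924894833+4308105301929=14710753408923; T_19,11=18×60202693980+577924894833=1661573386473
r20: T_20,7=19×2353125040549984+7551527592063024=52260903362512720; T_20,8=19×557921681547048+2353125040549984=12953636989943896; T_20,9=19×102417740732658+557921681547048=2503858755467550; T_20,10=19×14710753408923+102417740732658=381922055502195; T_20,11=19×1661573386473+14710753408923=46280647751910
r21: T_21,8=20×12953636989943896+52260903362512720=311333643161390640; T_21,9=20×2503858755467550+12953636989943896=63030812099294896; T_21,10=20×381922055502195+2503858755467550=10142299865511450; T_21,11=20×46280647751910+381922055502195=1307535010540395
r22: T_22,9=21×63030812099294896+311333643161390640=1634980697246583456; T_22,10=21×10142299865511450+63030812099294896=276019109275035346; T_22,11=21×1307535010540395+10142299865511450=37600535086859745
Read c(22,9) = 1634980697246583456, c(22,10) = 276019109275035346, c(22,11) = 37600535086859745.

1634980697246583456, 276019109275035346, 37600535086859745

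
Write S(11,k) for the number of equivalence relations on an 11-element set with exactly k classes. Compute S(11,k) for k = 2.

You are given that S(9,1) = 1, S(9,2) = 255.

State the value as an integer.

1023

row 10: T[10][1]=1·1+0=1  T[10][2]=2·255+1=511
row 11: T[11][2]=2·511+1=1023
Read S(11,2) = 1023.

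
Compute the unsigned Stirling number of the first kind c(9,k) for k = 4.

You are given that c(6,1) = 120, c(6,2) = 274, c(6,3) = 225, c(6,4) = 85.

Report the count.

67284

i=7: T(7,2)=120+6·274=1764 | T(7,3)=274+6·225=1624 | T(7,4)=225+6·85=735
i=8: T(8,3)=1764+7·1624=13132 | T(8,4)=1624+7·735=6769
i=9: T(9,4)=13132+8·6769=67284
Read c(9,4) = 67284.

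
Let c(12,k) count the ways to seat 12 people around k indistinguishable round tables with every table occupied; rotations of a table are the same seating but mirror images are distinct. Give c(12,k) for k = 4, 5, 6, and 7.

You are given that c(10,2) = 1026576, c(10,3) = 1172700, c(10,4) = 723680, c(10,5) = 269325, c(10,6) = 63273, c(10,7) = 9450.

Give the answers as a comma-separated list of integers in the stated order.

105258076, 45995730, 13339535, 2637558

i=11: T(11,3)=1026576+10·1172700=12753576 | T(11,4)=1172700+10·723680=8409500 | T(11,5)=723680+10·269325=3416930 | T(11,6)=269325+10·63273=902055 | T(11,7)=63273+10·9450=157773
i=12: T(12,4)=12753576+11·8409500=105258076 | T(12,5)=8409500+11·3416930=45995730 | T(12,6)=3416930+11·902055=13339535 | T(12,7)=902055+11·157773=2637558
Read c(12,4) = 105258076, c(12,5) = 45995730, c(12,6) = 13339535, c(12,7) = 2637558.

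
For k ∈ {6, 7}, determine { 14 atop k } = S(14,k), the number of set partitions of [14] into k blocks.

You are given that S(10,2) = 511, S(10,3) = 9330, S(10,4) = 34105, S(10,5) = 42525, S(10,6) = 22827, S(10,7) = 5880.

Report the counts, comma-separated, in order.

r11: T_11,3=3×9330+511=28501; T_11,4=4×34105+9330=145750; T_11,5=5×42525+34105=246730; T_11,6=6×22827+42525=179487; T_11,7=7×5880+22827=63987
r12: T_12,4=4×145750+28501=611501; T_12,5=5×246730+145750=1379400; T_12,6=6×179487+246730=1323652; T_12,7=7×63987+179487=627396
r13: T_13,5=5×1379400+611501=7508501; T_13,6=6×1323652+1379400=9321312; T_13,7=7×627396+1323652=5715424
r14: T_14,6=6×9321312+7508501=63436373; T_14,7=7×5715424+9321312=49329280
Read S(14,6) = 63436373, S(14,7) = 49329280.

63436373, 49329280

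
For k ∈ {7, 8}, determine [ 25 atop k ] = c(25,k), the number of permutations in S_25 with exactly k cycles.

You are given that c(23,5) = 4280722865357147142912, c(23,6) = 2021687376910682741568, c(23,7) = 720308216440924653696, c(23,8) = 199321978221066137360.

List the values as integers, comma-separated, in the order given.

496910165055549644836800, 145901905527662649288000

r24: T_24,6=23×2021687376910682741568+4280722865357147142912=50779532534302850198976; T_24,7=23×720308216440924653696+2021687376910682741568=18588776355051949776576; T_24,8=23×199321978221066137360+720308216440924653696=5304713715525445812976
r25: T_25,7=24×18588776355051949776576+50779532534302850198976=496910165055549644836800; T_25,8=24×5304713715525445812976+18588776355051949776576=145901905527662649288000
Read c(25,7) = 496910165055549644836800, c(25,8) = 145901905527662649288000.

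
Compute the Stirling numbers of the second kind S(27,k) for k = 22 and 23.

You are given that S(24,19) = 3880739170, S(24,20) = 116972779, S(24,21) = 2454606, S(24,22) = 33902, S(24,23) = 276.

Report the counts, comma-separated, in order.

15015551265, 333832005

i=25: T(25,20)=3880739170+20·116972779=6220194750 | T(25,21)=116972779+21·2454606=168519505 | T(25,22)=2454606+22·33902=3200450 | T(25,23)=33902+23·276=40250
i=26: T(26,21)=6220194750+21·168519505=9759104355 | T(26,22)=168519505+22·3200450=238929405 | T(26,23)=3200450+23·40250=4126200
i=27: T(27,22)=9759104355+22·238929405=15015551265 | T(27,23)=238929405+23·4126200=333832005
Read S(27,22) = 15015551265, S(27,23) = 333832005.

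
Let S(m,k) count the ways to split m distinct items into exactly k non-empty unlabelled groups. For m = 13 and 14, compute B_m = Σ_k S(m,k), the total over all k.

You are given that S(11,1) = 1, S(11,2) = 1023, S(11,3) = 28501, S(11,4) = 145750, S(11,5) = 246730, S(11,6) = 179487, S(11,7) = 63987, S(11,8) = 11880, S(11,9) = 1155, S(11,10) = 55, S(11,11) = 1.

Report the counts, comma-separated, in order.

row 12: T[12][1]=1·1+0=1  T[12][2]=2·1023+1=2047  T[12][3]=3·28501+1023=86526  T[12][4]=4·145750+28501=611501  T[12][5]=5·246730+145750=1379400  T[12][6]=6·179487+246730=1323652  T[12][7]=7·63987+179487=627396  T[12][8]=8·11880+63987=159027  T[12][9]=9·1155+11880=22275  T[12][10]=10·55+1155=1705  T[12][11]=11·1+55=66  T[12][12]=12·0+1=1
row 13: T[13][1]=1·1+0=1  T[13][2]=2·2047+1=4095  T[13][3]=3·86526+2047=261625  T[13][4]=4·611501+86526=2532530  T[13][5]=5·1379400+611501=7508501  T[13][6]=6·1323652+1379400=9321312  T[13][7]=7·627396+1323652=5715424  T[13][8]=8·159027+627396=1899612  T[13][9]=9·22275+159027=359502  T[13][10]=10·1705+22275=39325  T[13][11]=11·66+1705=2431  T[13][12]=12·1+66=78  T[13][13]=13·0+1=1
row 14: T[14][1]=1·1+0=1  T[14][2]=2·4095+1=8191  T[14][3]=3·261625+4095=788970  T[14][4]=4·2532530+261625=10391745  T[14][5]=5·7508501+2532530=40075035  T[14][6]=6·9321312+7508501=63436373  T[14][7]=7·5715424+9321312=49329280  T[14][8]=8·1899612+5715424=20912320  T[14][9]=9·359502+1899612=5135130  T[14][10]=10·39325+359502=752752  T[14][11]=11·2431+39325=66066  T[14][12]=12·78+2431=3367  T[14][13]=13·1+78=91  T[14][14]=14·0+1=1
B_13 = ΣS(13,k) = 1+4095+261625+2532530+7508501+9321312+5715424+1899612+359502+39325+2431+78+1 = 27644437
B_14 = ΣS(14,k) = 1+8191+788970+10391745+40075035+63436373+49329280+20912320+5135130+752752+66066+3367+91+1 = 190899322

27644437, 190899322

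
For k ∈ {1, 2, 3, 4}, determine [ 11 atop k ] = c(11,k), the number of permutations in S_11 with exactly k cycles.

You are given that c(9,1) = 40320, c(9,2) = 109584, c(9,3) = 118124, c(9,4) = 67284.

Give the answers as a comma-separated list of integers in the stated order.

row 10: T[10][1]=9·40320+0=362880  T[10][2]=9·109584+40320=1026576  T[10][3]=9·118124+109584=1172700  T[10][4]=9·67284+118124=723680
row 11: T[11][1]=10·362880+0=3628800  T[11][2]=10·1026576+362880=10628640  T[11][3]=10·1172700+1026576=12753576  T[11][4]=10·723680+1172700=8409500
Read c(11,1) = 3628800, c(11,2) = 10628640, c(11,3) = 12753576, c(11,4) = 8409500.

3628800, 10628640, 12753576, 8409500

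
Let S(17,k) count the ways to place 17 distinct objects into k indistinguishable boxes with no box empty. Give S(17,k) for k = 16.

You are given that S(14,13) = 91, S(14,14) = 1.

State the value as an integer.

136

[15] T[15,14]:14*1+91=105 · T[15,15]:15*0+1=1
[16] T[16,15]:15*1+105=120 · T[16,16]:16*0+1=1
[17] T[17,16]:16*1+120=136
Read S(17,16) = 136.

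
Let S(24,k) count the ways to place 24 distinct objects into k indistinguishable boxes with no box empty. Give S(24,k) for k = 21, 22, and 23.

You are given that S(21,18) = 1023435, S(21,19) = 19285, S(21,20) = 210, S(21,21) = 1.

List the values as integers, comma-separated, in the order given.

row 22: T[22][19]=19·19285+1023435=1389850  T[22][20]=20·210+19285=23485  T[22][21]=21·1+210=231  T[22][22]=22·0+1=1
row 23: T[23][20]=20·23485+1389850=1859550  T[23][21]=21·231+23485=28336  T[23][22]=22·1+231=253  T[23][23]=23·0+1=1
row 24: T[24][21]=21·28336+1859550=2454606  T[24][22]=22·253+28336=33902  T[24][23]=23·1+253=276
Read S(24,21) = 2454606, S(24,22) = 33902, S(24,23) = 276.

2454606, 33902, 276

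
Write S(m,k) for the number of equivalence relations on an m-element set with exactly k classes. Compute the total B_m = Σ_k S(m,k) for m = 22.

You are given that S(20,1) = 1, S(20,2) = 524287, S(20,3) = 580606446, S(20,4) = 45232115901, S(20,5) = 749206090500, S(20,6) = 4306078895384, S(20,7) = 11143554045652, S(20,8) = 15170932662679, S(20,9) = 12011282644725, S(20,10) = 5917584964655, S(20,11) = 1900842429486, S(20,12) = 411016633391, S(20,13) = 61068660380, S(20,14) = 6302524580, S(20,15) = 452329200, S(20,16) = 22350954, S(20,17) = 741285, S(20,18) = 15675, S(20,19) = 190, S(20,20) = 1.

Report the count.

4506715738447323

i=21: T(21,1)=0+1·1=1 | T(21,2)=1+2·524287=1048575 | T(21,3)=524287+3·580606446=1742343625 | T(21,4)=580606446+4·45232115901=181509070050 | T(21,5)=45232115901+5·749206090500=3791262568401 | T(21,6)=749206090500+6·4306078895384=26585679462804 | T(21,7)=4306078895384+7·11143554045652=82310957214948 | T(21,8)=11143554045652+8·15170932662679=132511015347084 | T(21,9)=15170932662679+9·12011282644725=123272476465204 | T(21,10)=12011282644725+10·5917584964655=71187132291275 | T(21,11)=5917584964655+11·1900842429486=26826851689001 | T(21,12)=1900842429486+12·411016633391=6833042030178 | T(21,13)=411016633391+13·61068660380=1204909218331 | T(21,14)=61068660380+14·6302524580=149304004500 | T(21,15)=6302524580+15·452329200=13087462580 | T(21,16)=452329200+16·22350954=809944464 | T(21,17)=22350954+17·741285=34952799 | T(21,18)=741285+18·15675=1023435 | T(21,19)=15675+19·190=19285 | T(21,20)=190+20·1=210 | T(21,21)=1+21·0=1
i=22: T(22,1)=0+1·1=1 | T(22,2)=1+2·1048575=2097151 | T(22,3)=1048575+3·1742343625=5228079450 | T(22,4)=1742343625+4·181509070050=727778623825 | T(22,5)=181509070050+5·3791262568401=19137821912055 | T(22,6)=3791262568401+6·26585679462804=163305339345225 | T(22,7)=26585679462804+7·82310957214948=602762379967440 | T(22,8)=82310957214948+8·132511015347084=1142399079991620 | T(22,9)=132511015347084+9·123272476465204=1241963303533920 | T(22,10)=123272476465204+10·71187132291275=835143799377954 | T(22,11)=71187132291275+11·26826851689001=366282500870286 | T(22,12)=26826851689001+12·6833042030178=108823356051137 | T(22,13)=6833042030178+13·1204909218331=22496861868481 | T(22,14)=1204909218331+14·149304004500=3295165281331 | T(22,15)=149304004500+15·13087462580=345615943200 | T(22,16)=13087462580+16·809944464=26046574004 | T(22,17)=809944464+17·34952799=1404142047 | T(22,18)=34952799+18·1023435=53374629 | T(22,19)=1023435+19·19285=1389850 | T(22,20)=19285+20·210=23485 | T(22,21)=210+21·1=231 | T(22,22)=1+22·0=1
B_22 = ΣS(22,k) = 1+2097151+5228079450+727778623825+19137821912055+163305339345225+602762379967440+1142399079991620+1241963303533920+835143799377954+366282500870286+108823356051137+22496861868481+3295165281331+345615943200+26046574004+1404142047+53374629+1389850+23485+231+1 = 4506715738447323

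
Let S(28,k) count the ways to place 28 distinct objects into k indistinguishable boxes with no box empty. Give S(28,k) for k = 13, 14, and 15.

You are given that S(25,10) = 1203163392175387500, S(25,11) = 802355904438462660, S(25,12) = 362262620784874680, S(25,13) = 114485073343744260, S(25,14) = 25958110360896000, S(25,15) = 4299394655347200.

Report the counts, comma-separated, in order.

@26  (26,11):802355904438462660·11+1203163392175387500→10029078340998476760, (26,12):362262620784874680·12+802355904438462660→5149507353856958820, (26,13):114485073343744260·13+362262620784874680→1850568574253550060, (26,14):25958110360896000·14+114485073343744260→477898618396288260, (26,15):4299394655347200·15+25958110360896000→90449030191104000
@27  (27,12):5149507353856958820·12+10029078340998476760→71823166587281982600, (27,13):1850568574253550060·13+5149507353856958820→29206898819153109600, (27,14):477898618396288260·14+1850568574253550060→8541149231801585700, (27,15):90449030191104000·15+477898618396288260→1834634071262848260
@28  (28,13):29206898819153109600·13+71823166587281982600→451512851236272407400, (28,14):8541149231801585700·14+29206898819153109600→148782988064375309400, (28,15):1834634071262848260·15+8541149231801585700→36060660300744309600
Read S(28,13) = 451512851236272407400, S(28,14) = 148782988064375309400, S(28,15) = 36060660300744309600.

451512851236272407400, 148782988064375309400, 36060660300744309600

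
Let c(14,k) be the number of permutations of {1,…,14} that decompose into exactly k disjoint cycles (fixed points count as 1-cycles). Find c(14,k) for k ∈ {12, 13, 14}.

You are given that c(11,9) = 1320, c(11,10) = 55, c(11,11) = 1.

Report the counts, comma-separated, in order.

r12: T_12,10=11×55+1320=1925; T_12,11=11×1+55=66; T_12,12=11×0+1=1
r13: T_13,11=12×66+1925=2717; T_13,12=12×1+66=78; T_13,13=12×0+1=1
r14: T_14,12=13×78+2717=3731; T_14,13=13×1+78=91; T_14,14=13×0+1=1
Read c(14,12) = 3731, c(14,13) = 91, c(14,14) = 1.

3731, 91, 1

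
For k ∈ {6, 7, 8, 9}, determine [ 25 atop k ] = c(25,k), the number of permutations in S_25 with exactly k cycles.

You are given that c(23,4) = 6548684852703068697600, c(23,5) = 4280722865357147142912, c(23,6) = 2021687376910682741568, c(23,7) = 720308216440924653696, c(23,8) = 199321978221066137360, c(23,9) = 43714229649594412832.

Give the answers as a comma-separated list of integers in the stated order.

1323714091579185857760000, 496910165055549644836800, 145901905527662649288000, 34218695959407148992880

i=24: T(24,5)=6548684852703068697600+23·4280722865357147142912=105005310755917452984576 | T(24,6)=4280722865357147142912+23·2021687376910682741568=50779532534302850198976 | T(24,7)=2021687376910682741568+23·720308216440924653696=18588776355051949776576 | T(24,8)=720308216440924653696+23·199321978221066137360=5304713715525445812976 | T(24,9)=199321978221066137360+23·43714229649594412832=1204749260161737632496
i=25: T(25,6)=105005310755917452984576+24·50779532534302850198976=1323714091579185857760000 | T(25,7)=50779532534302850198976+24·18588776355051949776576=496910165055549644836800 | T(25,8)=18588776355051949776576+24·5304713715525445812976=145901905527662649288000 | T(25,9)=5304713715525445812976+24·1204749260161737632496=34218695959407148992880
Read c(25,6) = 1323714091579185857760000, c(25,7) = 496910165055549644836800, c(25,8) = 145901905527662649288000, c(25,9) = 34218695959407148992880.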